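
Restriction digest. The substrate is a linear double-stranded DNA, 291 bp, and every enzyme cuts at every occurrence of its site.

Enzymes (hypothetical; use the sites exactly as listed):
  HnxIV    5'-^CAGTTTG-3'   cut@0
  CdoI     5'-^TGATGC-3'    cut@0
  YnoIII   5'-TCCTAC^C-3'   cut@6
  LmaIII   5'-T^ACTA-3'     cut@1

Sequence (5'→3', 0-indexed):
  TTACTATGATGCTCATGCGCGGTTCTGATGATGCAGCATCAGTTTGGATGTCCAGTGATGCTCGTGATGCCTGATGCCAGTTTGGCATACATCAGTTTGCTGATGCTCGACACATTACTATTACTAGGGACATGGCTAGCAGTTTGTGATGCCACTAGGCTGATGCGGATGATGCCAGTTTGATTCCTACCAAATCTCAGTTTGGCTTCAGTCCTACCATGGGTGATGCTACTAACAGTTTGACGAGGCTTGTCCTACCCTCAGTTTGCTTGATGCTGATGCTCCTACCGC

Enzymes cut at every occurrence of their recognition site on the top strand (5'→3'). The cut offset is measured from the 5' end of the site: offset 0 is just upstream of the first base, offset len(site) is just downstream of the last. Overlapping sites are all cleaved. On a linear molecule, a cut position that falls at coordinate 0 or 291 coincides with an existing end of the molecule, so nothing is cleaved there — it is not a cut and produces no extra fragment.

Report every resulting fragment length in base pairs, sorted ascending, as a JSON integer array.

Scan for sites:
  HnxIV CAGTTTG/0: at [39, 77, 92, 139, 175, 197, 235, 261] ⇒ [39, 77, 92, 139, 175, 197, 235, 261]
  CdoI TGATGC/0: at [6, 28, 55, 64, 71, 100, 146, 160, 169, 223, 270, 276] ⇒ [6, 28, 55, 64, 71, 100, 146, 160, 169, 223, 270, 276]
  YnoIII TCCTACC/6: at [184, 211, 252, 282] ⇒ [190, 217, 258, 288]
  LmaIII TACTA/1: at [1, 115, 121, 229] ⇒ [2, 116, 122, 230]

Pooled cuts: [2, 6, 28, 39, 55, 64, 71, 77, 92, 100, 116, 122, 139, 146, 160, 169, 175, 190, 197, 217, 223, 230, 235, 258, 261, 270, 276, 288]

Fragment lengths:
  [0,2): 2 bp
  [2,6): 4 bp
  [6,28): 22 bp
  [28,39): 11 bp
  [39,55): 16 bp
  [55,64): 9 bp
  [64,71): 7 bp
  [71,77): 6 bp
  [77,92): 15 bp
  [92,100): 8 bp
  [100,116): 16 bp
  [116,122): 6 bp
  [122,139): 17 bp
  [139,146): 7 bp
  [146,160): 14 bp
  [160,169): 9 bp
  [169,175): 6 bp
  [175,190): 15 bp
  [190,197): 7 bp
  [197,217): 20 bp
  [217,223): 6 bp
  [223,230): 7 bp
  [230,235): 5 bp
  [235,258): 23 bp
  [258,261): 3 bp
  [261,270): 9 bp
  [270,276): 6 bp
  [276,288): 12 bp
  [288,291): 3 bp

[2,3,3,4,5,6,6,6,6,6,7,7,7,7,8,9,9,9,11,12,14,15,15,16,16,17,20,22,23]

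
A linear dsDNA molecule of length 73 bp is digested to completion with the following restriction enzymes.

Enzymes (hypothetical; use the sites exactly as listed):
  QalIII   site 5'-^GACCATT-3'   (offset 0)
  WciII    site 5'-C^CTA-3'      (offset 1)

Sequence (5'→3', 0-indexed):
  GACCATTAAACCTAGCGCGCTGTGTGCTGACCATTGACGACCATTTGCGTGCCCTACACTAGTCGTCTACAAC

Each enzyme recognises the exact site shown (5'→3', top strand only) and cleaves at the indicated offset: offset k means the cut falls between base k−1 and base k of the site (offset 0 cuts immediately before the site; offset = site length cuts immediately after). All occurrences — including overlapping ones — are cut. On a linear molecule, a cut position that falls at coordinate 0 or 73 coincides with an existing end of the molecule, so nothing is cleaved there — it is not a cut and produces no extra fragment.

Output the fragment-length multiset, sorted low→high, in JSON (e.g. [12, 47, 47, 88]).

Scan for sites:
  QalIII GACCATT/0: at [0, 28, 38] ⇒ [28, 38] (position 0 is a terminus of the linear molecule — no cut)
  WciII CCTA/1: at [10, 52] ⇒ [11, 53]

Pooled cuts: [11, 28, 38, 53]

Fragment lengths:
  [0,11): 11 bp
  [11,28): 17 bp
  [28,38): 10 bp
  [38,53): 15 bp
  [53,73): 20 bp

[10,11,15,17,20]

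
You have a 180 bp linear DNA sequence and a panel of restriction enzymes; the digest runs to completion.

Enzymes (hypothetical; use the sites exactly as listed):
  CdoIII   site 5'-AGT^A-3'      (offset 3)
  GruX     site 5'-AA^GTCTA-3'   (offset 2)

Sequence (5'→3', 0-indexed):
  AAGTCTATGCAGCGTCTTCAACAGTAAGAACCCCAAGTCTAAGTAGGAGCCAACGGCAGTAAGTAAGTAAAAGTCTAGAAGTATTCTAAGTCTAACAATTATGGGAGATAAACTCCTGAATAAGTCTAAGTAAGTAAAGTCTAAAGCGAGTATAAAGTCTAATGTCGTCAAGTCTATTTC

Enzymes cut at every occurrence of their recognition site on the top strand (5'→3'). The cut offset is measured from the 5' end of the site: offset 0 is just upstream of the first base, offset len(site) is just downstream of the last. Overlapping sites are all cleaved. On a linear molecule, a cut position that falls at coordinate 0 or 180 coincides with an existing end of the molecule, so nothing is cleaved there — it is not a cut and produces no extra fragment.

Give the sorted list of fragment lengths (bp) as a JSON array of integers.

[2,3,4,4,4,4,5,7,8,8,9,10,11,13,15,16,23,34]

Site scan:
  CdoIII AGTA/3: at [22, 41, 57, 61, 65, 79, 128, 132, 148] ⇒ [25, 44, 60, 64, 68, 82, 131, 135, 151]
  GruX AAGTCTA/2: at [0, 34, 70, 87, 121, 136, 154, 169] ⇒ [2, 36, 72, 89, 123, 138, 156, 171]

Pooled cuts: [2, 25, 36, 44, 60, 64, 68, 72, 82, 89, 123, 131, 135, 138, 151, 156, 171]

Fragments:
  [0,2): 2 bp
  [2,25): 23 bp
  [25,36): 11 bp
  [36,44): 8 bp
  [44,60): 16 bp
  [60,64): 4 bp
  [64,68): 4 bp
  [68,72): 4 bp
  [72,82): 10 bp
  [82,89): 7 bp
  [89,123): 34 bp
  [123,131): 8 bp
  [131,135): 4 bp
  [135,138): 3 bp
  [138,151): 13 bp
  [151,156): 5 bp
  [156,171): 15 bp
  [171,180): 9 bp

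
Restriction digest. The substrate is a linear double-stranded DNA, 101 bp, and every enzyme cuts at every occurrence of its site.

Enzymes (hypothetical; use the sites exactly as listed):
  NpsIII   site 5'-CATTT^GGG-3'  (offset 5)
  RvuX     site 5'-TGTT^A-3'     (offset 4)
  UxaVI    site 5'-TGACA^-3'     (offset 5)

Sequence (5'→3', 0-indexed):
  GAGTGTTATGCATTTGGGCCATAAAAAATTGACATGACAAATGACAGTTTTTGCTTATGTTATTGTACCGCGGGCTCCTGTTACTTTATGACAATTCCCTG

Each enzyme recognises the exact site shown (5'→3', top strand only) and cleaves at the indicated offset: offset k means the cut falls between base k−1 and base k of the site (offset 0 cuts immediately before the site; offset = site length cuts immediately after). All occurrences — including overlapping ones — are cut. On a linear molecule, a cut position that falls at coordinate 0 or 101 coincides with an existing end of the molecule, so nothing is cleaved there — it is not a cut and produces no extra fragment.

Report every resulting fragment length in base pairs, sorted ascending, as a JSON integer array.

Per-enzyme occurrences:
  NpsIII (CATTTGGG, off=5): starts [10] → cuts [15]
  RvuX (TGTTA, off=4): starts [3, 57, 78] → cuts [7, 61, 82]
  UxaVI (TGACA, off=5): starts [29, 34, 41, 88] → cuts [34, 39, 46, 93]

All cut coordinates (distinct, sorted): [7, 15, 34, 39, 46, 61, 82, 93]

Fragment lengths:
  [0,7): 7 bp
  [7,15): 8 bp
  [15,34): 19 bp
  [34,39): 5 bp
  [39,46): 7 bp
  [46,61): 15 bp
  [61,82): 21 bp
  [82,93): 11 bp
  [93,101): 8 bp

[5,7,7,8,8,11,15,19,21]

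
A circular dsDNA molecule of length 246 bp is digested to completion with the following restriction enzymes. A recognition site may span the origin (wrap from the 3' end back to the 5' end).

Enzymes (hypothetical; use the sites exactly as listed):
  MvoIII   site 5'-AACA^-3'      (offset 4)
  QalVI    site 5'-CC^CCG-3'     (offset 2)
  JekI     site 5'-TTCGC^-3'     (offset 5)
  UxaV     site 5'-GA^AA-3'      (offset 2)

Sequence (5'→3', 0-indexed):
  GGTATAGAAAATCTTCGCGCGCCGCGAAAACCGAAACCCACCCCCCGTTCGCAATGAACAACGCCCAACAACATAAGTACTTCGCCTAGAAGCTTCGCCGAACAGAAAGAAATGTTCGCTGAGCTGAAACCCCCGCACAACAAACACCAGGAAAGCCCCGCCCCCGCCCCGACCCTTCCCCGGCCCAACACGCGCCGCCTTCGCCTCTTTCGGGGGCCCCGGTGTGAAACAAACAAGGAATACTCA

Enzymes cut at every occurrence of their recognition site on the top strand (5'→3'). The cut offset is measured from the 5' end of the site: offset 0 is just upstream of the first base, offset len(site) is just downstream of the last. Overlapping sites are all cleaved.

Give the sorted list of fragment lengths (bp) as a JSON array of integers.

Scan for sites:
  MvoIII AACA/4: at [56, 66, 69, 100, 138, 142, 186, 227, 231] ⇒ [60, 70, 73, 104, 142, 146, 190, 231, 235]
  QalVI CCCCG/2: at [42, 130, 155, 161, 166, 177, 216] ⇒ [44, 132, 157, 163, 168, 179, 218]
  JekI TTCGC/5: at [13, 47, 80, 93, 114, 199] ⇒ [18, 52, 85, 98, 119, 204]
  UxaV GAAA/2: at [6, 25, 32, 104, 108, 125, 150, 225] ⇒ [8, 27, 34, 106, 110, 127, 152, 227]

Pooled cuts: [8, 18, 27, 34, 44, 52, 60, 70, 73, 85, 98, 104, 106, 110, 119, 127, 132, 142, 146, 152, 157, 163, 168, 179, 190, 204, 218, 227, 231, 235]

Fragments:
  8→18: 10 bp
  18→27: 9 bp
  27→34: 7 bp
  34→44: 10 bp
  44→52: 8 bp
  52→60: 8 bp
  60→70: 10 bp
  70→73: 3 bp
  73→85: 12 bp
  85→98: 13 bp
  98→104: 6 bp
  104→106: 2 bp
  106→110: 4 bp
  110→119: 9 bp
  119→127: 8 bp
  127→132: 5 bp
  132→142: 10 bp
  142→146: 4 bp
  146→152: 6 bp
  152→157: 5 bp
  157→163: 6 bp
  163→168: 5 bp
  168→179: 11 bp
  179→190: 11 bp
  190→204: 14 bp
  204→218: 14 bp
  218→227: 9 bp
  227→231: 4 bp
  231→235: 4 bp
  235→8 (wrap): 246-235+8 = 19 bp

[2,3,4,4,4,4,5,5,5,6,6,6,7,8,8,8,9,9,9,10,10,10,10,11,11,12,13,14,14,19]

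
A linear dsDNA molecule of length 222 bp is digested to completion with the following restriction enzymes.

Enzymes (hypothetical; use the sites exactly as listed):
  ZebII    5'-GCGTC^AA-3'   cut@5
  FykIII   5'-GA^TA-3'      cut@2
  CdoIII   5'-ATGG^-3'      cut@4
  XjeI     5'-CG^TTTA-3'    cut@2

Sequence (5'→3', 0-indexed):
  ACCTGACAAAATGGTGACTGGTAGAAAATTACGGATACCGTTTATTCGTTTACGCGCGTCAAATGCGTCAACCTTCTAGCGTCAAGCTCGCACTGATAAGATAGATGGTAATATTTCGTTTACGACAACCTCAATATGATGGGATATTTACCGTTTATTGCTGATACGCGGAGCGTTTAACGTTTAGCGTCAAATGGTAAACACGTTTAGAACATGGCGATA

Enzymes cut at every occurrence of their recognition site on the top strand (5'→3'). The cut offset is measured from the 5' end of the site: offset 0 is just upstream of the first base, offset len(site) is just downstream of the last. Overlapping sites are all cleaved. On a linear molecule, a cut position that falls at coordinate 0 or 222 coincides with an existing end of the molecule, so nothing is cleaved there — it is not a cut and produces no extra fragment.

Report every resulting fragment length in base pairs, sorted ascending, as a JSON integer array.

[2,2,3,5,5,6,7,7,8,8,9,9,9,10,11,11,12,12,13,14,14,21,24]

Per-enzyme occurrences:
  ZebII (GCGTCAA, off=5): starts [55, 64, 78, 186] → cuts [60, 69, 83, 191]
  FykIII (GATA, off=2): starts [33, 94, 99, 142, 162, 218] → cuts [35, 96, 101, 144, 164, 220]
  CdoIII (ATGG, off=4): starts [10, 104, 138, 193, 213] → cuts [14, 108, 142, 197, 217]
  XjeI (CGTTTA, off=2): starts [38, 46, 116, 151, 173, 180, 203] → cuts [40, 48, 118, 153, 175, 182, 205]

All cut coordinates (distinct, sorted): [14, 35, 40, 48, 60, 69, 83, 96, 101, 108, 118, 142, 144, 153, 164, 175, 182, 191, 197, 205, 217, 220]

Fragment lengths:
  [0,14): 14 bp
  [14,35): 21 bp
  [35,40): 5 bp
  [40,48): 8 bp
  [48,60): 12 bp
  [60,69): 9 bp
  [69,83): 14 bp
  [83,96): 13 bp
  [96,101): 5 bp
  [101,108): 7 bp
  [108,118): 10 bp
  [118,142): 24 bp
  [142,144): 2 bp
  [144,153): 9 bp
  [153,164): 11 bp
  [164,175): 11 bp
  [175,182): 7 bp
  [182,191): 9 bp
  [191,197): 6 bp
  [197,205): 8 bp
  [205,217): 12 bp
  [217,220): 3 bp
  [220,222): 2 bp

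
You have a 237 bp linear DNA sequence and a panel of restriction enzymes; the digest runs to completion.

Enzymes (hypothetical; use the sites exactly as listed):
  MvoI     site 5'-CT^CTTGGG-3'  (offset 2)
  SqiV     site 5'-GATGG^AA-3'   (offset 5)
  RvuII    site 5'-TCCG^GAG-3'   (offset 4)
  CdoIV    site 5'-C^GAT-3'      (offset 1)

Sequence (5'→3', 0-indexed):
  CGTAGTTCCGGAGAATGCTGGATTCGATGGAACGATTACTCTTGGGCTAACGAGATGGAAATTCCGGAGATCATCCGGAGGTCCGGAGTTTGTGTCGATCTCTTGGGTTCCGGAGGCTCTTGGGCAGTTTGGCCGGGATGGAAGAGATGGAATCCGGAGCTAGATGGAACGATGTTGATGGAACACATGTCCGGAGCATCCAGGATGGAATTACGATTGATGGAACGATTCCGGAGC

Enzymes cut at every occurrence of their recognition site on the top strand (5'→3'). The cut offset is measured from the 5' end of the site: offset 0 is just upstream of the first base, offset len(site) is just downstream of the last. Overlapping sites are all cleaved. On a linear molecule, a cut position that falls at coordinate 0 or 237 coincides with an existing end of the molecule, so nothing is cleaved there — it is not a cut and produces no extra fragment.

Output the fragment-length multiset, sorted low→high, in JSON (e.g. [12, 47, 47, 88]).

[3,3,3,4,5,5,6,6,6,7,7,8,8,9,9,10,11,11,11,11,11,12,15,15,18,23]

Scan for sites:
  MvoI (CTCTTGGG, off=2): starts [38, 99, 116] → cuts [40, 101, 118]
  SqiV (GATGGAA, off=5): starts [25, 53, 136, 145, 162, 176, 203, 218] → cuts [30, 58, 141, 150, 167, 181, 208, 223]
  RvuII (TCCGGAG, off=4): starts [6, 62, 73, 81, 108, 152, 189, 229] → cuts [10, 66, 77, 85, 112, 156, 193, 233]
  CdoIV (CGAT, off=1): starts [24, 32, 95, 169, 213, 225] → cuts [25, 33, 96, 170, 214, 226]

All cut coordinates (distinct, sorted): [10, 25, 30, 33, 40, 58, 66, 77, 85, 96, 101, 112, 118, 141, 150, 156, 167, 170, 181, 193, 208, 214, 223, 226, 233]

Fragment lengths:
  [0,10): 10 bp
  [10,25): 15 bp
  [25,30): 5 bp
  [30,33): 3 bp
  [33,40): 7 bp
  [40,58): 18 bp
  [58,66): 8 bp
  [66,77): 11 bp
  [77,85): 8 bp
  [85,96): 11 bp
  [96,101): 5 bp
  [101,112): 11 bp
  [112,118): 6 bp
  [118,141): 23 bp
  [141,150): 9 bp
  [150,156): 6 bp
  [156,167): 11 bp
  [167,170): 3 bp
  [170,181): 11 bp
  [181,193): 12 bp
  [193,208): 15 bp
  [208,214): 6 bp
  [214,223): 9 bp
  [223,226): 3 bp
  [226,233): 7 bp
  [233,237): 4 bp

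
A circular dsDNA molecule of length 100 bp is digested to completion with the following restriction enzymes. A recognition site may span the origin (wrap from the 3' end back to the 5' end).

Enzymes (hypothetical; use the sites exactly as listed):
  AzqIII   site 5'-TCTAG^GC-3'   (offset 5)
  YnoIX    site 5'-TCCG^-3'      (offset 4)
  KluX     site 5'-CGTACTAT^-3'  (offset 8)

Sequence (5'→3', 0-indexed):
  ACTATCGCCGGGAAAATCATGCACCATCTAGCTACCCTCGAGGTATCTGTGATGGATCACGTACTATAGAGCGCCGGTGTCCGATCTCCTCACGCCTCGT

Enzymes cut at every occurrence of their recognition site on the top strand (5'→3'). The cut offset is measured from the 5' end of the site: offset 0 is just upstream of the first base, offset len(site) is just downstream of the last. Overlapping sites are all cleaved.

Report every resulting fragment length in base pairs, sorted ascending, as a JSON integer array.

[16,22,62]

Scan for sites:
  AzqIII (TCTAGGC, off=5): no sites
  YnoIX (TCCG, off=4): starts [79] → cuts [83]
  KluX (CGTACTAT, off=8): starts [59, 97] → cuts [5, 67]

Pooled cuts: [5, 67, 83]

Fragment lengths:
  5→67: 62 bp
  67→83: 16 bp
  83→5 (wrap): 100-83+5 = 22 bp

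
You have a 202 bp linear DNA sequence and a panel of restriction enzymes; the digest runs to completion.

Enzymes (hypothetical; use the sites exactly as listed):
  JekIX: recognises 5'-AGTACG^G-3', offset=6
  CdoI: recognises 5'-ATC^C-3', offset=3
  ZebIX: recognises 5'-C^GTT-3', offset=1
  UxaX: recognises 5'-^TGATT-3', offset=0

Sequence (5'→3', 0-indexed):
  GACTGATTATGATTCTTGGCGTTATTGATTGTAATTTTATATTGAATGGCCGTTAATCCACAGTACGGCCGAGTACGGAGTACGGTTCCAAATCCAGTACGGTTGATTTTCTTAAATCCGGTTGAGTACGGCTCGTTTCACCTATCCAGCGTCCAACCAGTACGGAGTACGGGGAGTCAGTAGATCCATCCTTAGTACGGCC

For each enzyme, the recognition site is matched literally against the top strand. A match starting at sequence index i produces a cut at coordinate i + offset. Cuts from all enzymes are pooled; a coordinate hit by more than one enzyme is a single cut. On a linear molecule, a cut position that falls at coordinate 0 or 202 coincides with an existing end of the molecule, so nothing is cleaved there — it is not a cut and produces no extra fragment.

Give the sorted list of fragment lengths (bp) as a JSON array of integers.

Per-enzyme occurrences:
  JekIX AGTACGG/6: at [61, 71, 78, 95, 124, 158, 165, 193] ⇒ [67, 77, 84, 101, 130, 164, 171, 199]
  CdoI ATCC/3: at [55, 91, 115, 143, 183, 187] ⇒ [58, 94, 118, 146, 186, 190]
  ZebIX CGTT/1: at [19, 50, 133] ⇒ [20, 51, 134]
  UxaX TGATT/0: at [3, 9, 25, 103] ⇒ [3, 9, 25, 103]

Pooled cuts: [3, 9, 20, 25, 51, 58, 67, 77, 84, 94, 101, 103, 118, 130, 134, 146, 164, 171, 186, 190, 199]

Fragments:
  [0,3): 3 bp
  [3,9): 6 bp
  [9,20): 11 bp
  [20,25): 5 bp
  [25,51): 26 bp
  [51,58): 7 bp
  [58,67): 9 bp
  [67,77): 10 bp
  [77,84): 7 bp
  [84,94): 10 bp
  [94,101): 7 bp
  [101,103): 2 bp
  [103,118): 15 bp
  [118,130): 12 bp
  [130,134): 4 bp
  [134,146): 12 bp
  [146,164): 18 bp
  [164,171): 7 bp
  [171,186): 15 bp
  [186,190): 4 bp
  [190,199): 9 bp
  [199,202): 3 bp

[2,3,3,4,4,5,6,7,7,7,7,9,9,10,10,11,12,12,15,15,18,26]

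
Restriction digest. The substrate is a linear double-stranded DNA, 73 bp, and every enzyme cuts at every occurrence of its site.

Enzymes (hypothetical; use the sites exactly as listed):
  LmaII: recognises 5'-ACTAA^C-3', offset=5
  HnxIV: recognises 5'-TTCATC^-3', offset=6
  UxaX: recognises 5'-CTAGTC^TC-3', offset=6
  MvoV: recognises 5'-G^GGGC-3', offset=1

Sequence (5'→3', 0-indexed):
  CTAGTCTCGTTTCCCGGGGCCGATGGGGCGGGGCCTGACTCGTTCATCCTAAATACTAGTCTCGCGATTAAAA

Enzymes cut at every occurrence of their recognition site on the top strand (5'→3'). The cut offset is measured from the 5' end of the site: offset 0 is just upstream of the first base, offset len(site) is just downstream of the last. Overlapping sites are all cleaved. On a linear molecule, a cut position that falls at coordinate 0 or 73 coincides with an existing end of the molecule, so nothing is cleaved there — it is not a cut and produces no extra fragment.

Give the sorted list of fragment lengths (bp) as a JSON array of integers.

[5,6,9,10,12,13,18]

Site scan:
  LmaII (ACTAAC, off=5): no sites
  HnxIV (TTCATC, off=6): starts [42] → cuts [48]
  UxaX (CTAGTCTC, off=6): starts [0, 55] → cuts [6, 61]
  MvoV (GGGGC, off=1): starts [15, 24, 29] → cuts [16, 25, 30]

All cut coordinates (distinct, sorted): [6, 16, 25, 30, 48, 61]

Fragment lengths:
  [0,6): 6 bp
  [6,16): 10 bp
  [16,25): 9 bp
  [25,30): 5 bp
  [30,48): 18 bp
  [48,61): 13 bp
  [61,73): 12 bp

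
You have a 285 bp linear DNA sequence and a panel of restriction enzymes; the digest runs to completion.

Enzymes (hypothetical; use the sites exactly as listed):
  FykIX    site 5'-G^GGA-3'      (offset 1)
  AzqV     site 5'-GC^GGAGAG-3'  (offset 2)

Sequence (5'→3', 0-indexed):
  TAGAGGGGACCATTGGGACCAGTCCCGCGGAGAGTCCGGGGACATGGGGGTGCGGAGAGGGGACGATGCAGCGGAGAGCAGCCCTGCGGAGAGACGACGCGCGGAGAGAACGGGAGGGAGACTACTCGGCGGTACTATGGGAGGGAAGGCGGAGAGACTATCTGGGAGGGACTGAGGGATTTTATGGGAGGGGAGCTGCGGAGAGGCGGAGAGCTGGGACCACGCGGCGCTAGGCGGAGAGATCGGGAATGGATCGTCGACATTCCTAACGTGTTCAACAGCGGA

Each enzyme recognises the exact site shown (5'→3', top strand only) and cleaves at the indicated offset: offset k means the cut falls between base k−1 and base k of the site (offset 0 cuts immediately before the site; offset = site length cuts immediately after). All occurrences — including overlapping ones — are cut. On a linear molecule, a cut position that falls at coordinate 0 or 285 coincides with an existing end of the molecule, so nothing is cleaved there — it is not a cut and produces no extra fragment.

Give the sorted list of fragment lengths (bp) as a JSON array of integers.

Site scan:
  FykIX (GGGA, off=1): starts [5, 14, 38, 59, 111, 115, 138, 142, 163, 167, 175, 185, 190, 215, 244] → cuts [6, 15, 39, 60, 112, 116, 139, 143, 164, 168, 176, 186, 191, 216, 245]
  AzqV (GCGGAGAG, off=2): starts [26, 51, 70, 85, 100, 148, 197, 205, 233] → cuts [28, 53, 72, 87, 102, 150, 199, 207, 235]

Pooled cuts: [6, 15, 28, 39, 53, 60, 72, 87, 102, 112, 116, 139, 143, 150, 164, 168, 176, 186, 191, 199, 207, 216, 235, 245]

Fragments:
  [0,6): 6 bp
  [6,15): 9 bp
  [15,28): 13 bp
  [28,39): 11 bp
  [39,53): 14 bp
  [53,60): 7 bp
  [60,72): 12 bp
  [72,87): 15 bp
  [87,102): 15 bp
  [102,112): 10 bp
  [112,116): 4 bp
  [116,139): 23 bp
  [139,143): 4 bp
  [143,150): 7 bp
  [150,164): 14 bp
  [164,168): 4 bp
  [168,176): 8 bp
  [176,186): 10 bp
  [186,191): 5 bp
  [191,199): 8 bp
  [199,207): 8 bp
  [207,216): 9 bp
  [216,235): 19 bp
  [235,245): 10 bp
  [245,285): 40 bp

[4,4,4,5,6,7,7,8,8,8,9,9,10,10,10,11,12,13,14,14,15,15,19,23,40]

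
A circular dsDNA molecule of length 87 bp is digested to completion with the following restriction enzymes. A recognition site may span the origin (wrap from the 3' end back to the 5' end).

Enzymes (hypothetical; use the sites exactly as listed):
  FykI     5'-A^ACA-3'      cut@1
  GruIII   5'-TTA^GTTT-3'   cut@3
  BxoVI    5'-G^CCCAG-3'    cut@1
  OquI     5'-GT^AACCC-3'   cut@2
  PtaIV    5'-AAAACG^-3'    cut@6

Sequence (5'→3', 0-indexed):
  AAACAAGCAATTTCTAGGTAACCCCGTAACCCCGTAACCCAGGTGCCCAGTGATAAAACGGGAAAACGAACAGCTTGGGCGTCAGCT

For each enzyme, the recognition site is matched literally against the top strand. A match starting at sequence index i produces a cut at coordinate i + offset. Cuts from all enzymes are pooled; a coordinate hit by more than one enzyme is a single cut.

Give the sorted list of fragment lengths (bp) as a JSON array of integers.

Scan for sites:
  FykI AACA/1: at [1, 68] ⇒ [2, 69]
  GruIII (TTAGTTT, off=3): no sites
  BxoVI GCCCAG/1: at [44] ⇒ [45]
  OquI GTAACCC/2: at [17, 25, 33] ⇒ [19, 27, 35]
  PtaIV AAAACG/6: at [54, 62] ⇒ [60, 68]

Pooled cuts: [2, 19, 27, 35, 45, 60, 68, 69]

Fragment lengths:
  2→19: 17 bp
  19→27: 8 bp
  27→35: 8 bp
  35→45: 10 bp
  45→60: 15 bp
  60→68: 8 bp
  68→69: 1 bp
  69→2 (wrap): 87-69+2 = 20 bp

[1,8,8,8,10,15,17,20]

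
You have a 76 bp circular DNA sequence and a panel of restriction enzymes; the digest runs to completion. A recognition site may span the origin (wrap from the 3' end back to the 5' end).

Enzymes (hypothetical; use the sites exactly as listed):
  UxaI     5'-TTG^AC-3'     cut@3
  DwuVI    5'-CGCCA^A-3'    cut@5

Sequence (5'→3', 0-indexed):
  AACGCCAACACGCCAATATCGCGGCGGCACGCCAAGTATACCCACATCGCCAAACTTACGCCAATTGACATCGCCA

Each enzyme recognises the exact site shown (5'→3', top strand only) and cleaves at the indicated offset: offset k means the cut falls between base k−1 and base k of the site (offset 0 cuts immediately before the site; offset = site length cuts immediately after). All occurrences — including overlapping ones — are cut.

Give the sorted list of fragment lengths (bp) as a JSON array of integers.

Site scan:
  UxaI TTGAC/3: at [64] ⇒ [67]
  DwuVI CGCCAA/5: at [2, 10, 29, 47, 58, 71] ⇒ [0, 7, 15, 34, 52, 63]

Pooled cuts: [0, 7, 15, 34, 52, 63, 67]

Fragment lengths:
  0→7: 7 bp
  7→15: 8 bp
  15→34: 19 bp
  34→52: 18 bp
  52→63: 11 bp
  63→67: 4 bp
  67→0 (wrap): 76-67+0 = 9 bp

[4,7,8,9,11,18,19]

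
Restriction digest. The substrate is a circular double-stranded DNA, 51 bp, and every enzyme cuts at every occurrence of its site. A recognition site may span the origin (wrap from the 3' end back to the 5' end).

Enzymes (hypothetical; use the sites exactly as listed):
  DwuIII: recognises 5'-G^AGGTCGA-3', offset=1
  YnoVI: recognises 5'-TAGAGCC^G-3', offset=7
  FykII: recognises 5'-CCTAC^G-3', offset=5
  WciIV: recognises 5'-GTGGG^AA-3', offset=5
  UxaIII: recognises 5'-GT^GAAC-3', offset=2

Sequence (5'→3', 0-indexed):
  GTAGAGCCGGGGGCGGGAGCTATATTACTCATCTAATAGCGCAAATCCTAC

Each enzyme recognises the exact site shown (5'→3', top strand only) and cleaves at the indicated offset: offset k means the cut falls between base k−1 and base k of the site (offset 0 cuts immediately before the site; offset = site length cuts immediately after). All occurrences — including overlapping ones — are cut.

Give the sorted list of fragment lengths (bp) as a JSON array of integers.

Scan for sites:
  DwuIII (GAGGTCGA, off=1): no sites
  YnoVI (TAGAGCCG, off=7): starts [1] → cuts [8]
  FykII (CCTACG, off=5): starts [46] → cuts [0]
  WciIV (GTGGGAA, off=5): no sites
  UxaIII (GTGAAC, off=2): no sites

Pooled cuts: [0, 8]

Fragment lengths:
  0→8: 8 bp
  8→0 (wrap): 51-8+0 = 43 bp

[8,43]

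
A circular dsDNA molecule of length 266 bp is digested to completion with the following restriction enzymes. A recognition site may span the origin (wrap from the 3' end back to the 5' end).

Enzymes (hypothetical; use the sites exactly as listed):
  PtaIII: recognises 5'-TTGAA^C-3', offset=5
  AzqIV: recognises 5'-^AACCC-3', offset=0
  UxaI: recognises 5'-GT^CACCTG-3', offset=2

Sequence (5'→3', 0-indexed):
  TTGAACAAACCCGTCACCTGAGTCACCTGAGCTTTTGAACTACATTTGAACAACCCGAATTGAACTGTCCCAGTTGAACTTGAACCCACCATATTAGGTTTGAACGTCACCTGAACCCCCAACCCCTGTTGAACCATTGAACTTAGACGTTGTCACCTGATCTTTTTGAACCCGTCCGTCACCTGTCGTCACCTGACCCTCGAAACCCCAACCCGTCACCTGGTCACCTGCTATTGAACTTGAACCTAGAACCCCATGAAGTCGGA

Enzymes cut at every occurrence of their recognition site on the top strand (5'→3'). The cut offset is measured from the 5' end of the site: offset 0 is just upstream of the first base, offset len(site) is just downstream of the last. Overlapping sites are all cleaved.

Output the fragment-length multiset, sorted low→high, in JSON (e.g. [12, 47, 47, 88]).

Scan for sites:
  PtaIII (TTGAAC, off=5): starts [0, 34, 45, 59, 73, 79, 99, 128, 136, 165, 233, 239] → cuts [5, 39, 50, 64, 78, 84, 104, 133, 141, 170, 238, 244]
  AzqIV (AACCC, off=0): starts [7, 51, 82, 113, 120, 168, 203, 209, 249] → cuts [7, 51, 82, 113, 120, 168, 203, 209, 249]
  UxaI (GTCACCTG, off=2): starts [12, 21, 105, 151, 177, 187, 214, 222] → cuts [14, 23, 107, 153, 179, 189, 216, 224]

All cut coordinates (distinct, sorted): [5, 7, 14, 23, 39, 50, 51, 64, 78, 82, 84, 104, 107, 113, 120, 133, 141, 153, 168, 170, 179, 189, 203, 209, 216, 224, 238, 244, 249]

Fragment lengths:
  5→7: 2 bp
  7→14: 7 bp
  14→23: 9 bp
  23→39: 16 bp
  39→50: 11 bp
  50→51: 1 bp
  51→64: 13 bp
  64→78: 14 bp
  78→82: 4 bp
  82→84: 2 bp
  84→104: 20 bp
  104→107: 3 bp
  107→113: 6 bp
  113→120: 7 bp
  120→133: 13 bp
  133→141: 8 bp
  141→153: 12 bp
  153→168: 15 bp
  168→170: 2 bp
  170→179: 9 bp
  179→189: 10 bp
  189→203: 14 bp
  203→209: 6 bp
  209→216: 7 bp
  216→224: 8 bp
  224→238: 14 bp
  238→244: 6 bp
  244→249: 5 bp
  249→5 (wrap): 266-249+5 = 22 bp

[1,2,2,2,3,4,5,6,6,6,7,7,7,8,8,9,9,10,11,12,13,13,14,14,14,15,16,20,22]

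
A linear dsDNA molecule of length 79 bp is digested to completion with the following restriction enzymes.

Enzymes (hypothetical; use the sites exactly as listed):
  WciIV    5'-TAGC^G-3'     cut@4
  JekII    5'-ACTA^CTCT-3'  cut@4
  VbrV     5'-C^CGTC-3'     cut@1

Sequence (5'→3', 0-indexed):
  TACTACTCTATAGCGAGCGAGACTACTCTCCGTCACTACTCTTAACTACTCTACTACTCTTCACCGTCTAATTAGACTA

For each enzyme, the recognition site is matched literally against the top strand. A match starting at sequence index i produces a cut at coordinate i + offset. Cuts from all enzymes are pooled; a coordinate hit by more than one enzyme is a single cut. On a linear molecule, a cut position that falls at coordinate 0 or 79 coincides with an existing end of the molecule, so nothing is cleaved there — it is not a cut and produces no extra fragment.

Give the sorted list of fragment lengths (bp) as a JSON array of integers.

[5,5,8,8,8,9,10,11,15]

Scan for sites:
  WciIV (TAGCG, off=4): starts [10] → cuts [14]
  JekII (ACTACTCT, off=4): starts [1, 21, 34, 44, 52] → cuts [5, 25, 38, 48, 56]
  VbrV (CCGTC, off=1): starts [29, 63] → cuts [30, 64]

Pooled cuts: [5, 14, 25, 30, 38, 48, 56, 64]

Fragment lengths:
  [0,5): 5 bp
  [5,14): 9 bp
  [14,25): 11 bp
  [25,30): 5 bp
  [30,38): 8 bp
  [38,48): 10 bp
  [48,56): 8 bp
  [56,64): 8 bp
  [64,79): 15 bp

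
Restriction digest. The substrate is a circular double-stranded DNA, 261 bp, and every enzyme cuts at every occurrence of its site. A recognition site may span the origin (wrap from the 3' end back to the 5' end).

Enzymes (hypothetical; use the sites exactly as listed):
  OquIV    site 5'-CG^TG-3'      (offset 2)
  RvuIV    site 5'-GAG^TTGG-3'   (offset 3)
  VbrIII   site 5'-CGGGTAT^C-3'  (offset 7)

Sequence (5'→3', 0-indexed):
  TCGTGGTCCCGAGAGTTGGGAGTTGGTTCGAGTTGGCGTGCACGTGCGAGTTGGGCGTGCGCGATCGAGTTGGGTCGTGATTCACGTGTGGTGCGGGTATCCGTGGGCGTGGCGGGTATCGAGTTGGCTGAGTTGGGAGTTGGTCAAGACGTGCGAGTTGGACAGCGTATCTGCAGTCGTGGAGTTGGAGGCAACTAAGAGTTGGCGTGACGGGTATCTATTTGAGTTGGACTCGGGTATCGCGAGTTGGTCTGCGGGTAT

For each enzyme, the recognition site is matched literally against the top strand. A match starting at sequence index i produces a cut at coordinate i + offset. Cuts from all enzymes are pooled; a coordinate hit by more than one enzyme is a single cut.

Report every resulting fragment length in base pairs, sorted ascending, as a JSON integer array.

Per-enzyme occurrences:
  OquIV CGTG/2: at [1, 36, 42, 55, 75, 84, 101, 107, 149, 177, 205] ⇒ [3, 38, 44, 57, 77, 86, 103, 109, 151, 179, 207]
  RvuIV GAGTTGG/3: at [12, 19, 29, 47, 66, 120, 129, 136, 154, 181, 198, 223, 243] ⇒ [15, 22, 32, 50, 69, 123, 132, 139, 157, 184, 201, 226, 246]
  VbrIII CGGGTATC/7: at [93, 112, 210, 233] ⇒ [100, 119, 217, 240]

Pooled cuts: [3, 15, 22, 32, 38, 44, 50, 57, 69, 77, 86, 100, 103, 109, 119, 123, 132, 139, 151, 157, 179, 184, 201, 207, 217, 226, 240, 246]

Fragment lengths:
  3→15: 12 bp
  15→22: 7 bp
  22→32: 10 bp
  32→38: 6 bp
  38→44: 6 bp
  44→50: 6 bp
  50→57: 7 bp
  57→69: 12 bp
  69→77: 8 bp
  77→86: 9 bp
  86→100: 14 bp
  100→103: 3 bp
  103→109: 6 bp
  109→119: 10 bp
  119→123: 4 bp
  123→132: 9 bp
  132→139: 7 bp
  139→151: 12 bp
  151→157: 6 bp
  157→179: 22 bp
  179→184: 5 bp
  184→201: 17 bp
  201→207: 6 bp
  207→217: 10 bp
  217→226: 9 bp
  226→240: 14 bp
  240→246: 6 bp
  246→3 (wrap): 261-246+3 = 18 bp

[3,4,5,6,6,6,6,6,6,6,7,7,7,8,9,9,9,10,10,10,12,12,12,14,14,17,18,22]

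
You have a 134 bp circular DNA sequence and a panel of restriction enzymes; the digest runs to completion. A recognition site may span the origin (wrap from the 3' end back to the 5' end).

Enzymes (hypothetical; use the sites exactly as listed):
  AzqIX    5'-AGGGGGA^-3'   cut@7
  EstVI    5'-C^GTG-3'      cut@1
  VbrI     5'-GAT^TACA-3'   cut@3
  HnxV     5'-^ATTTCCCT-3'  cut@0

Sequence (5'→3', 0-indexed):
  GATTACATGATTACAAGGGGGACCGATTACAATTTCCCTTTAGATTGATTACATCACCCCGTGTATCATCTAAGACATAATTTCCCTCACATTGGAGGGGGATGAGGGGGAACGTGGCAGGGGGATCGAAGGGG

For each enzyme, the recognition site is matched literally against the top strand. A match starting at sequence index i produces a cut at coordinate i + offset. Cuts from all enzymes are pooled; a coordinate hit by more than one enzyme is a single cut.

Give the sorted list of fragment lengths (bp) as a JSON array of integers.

[1,2,4,5,8,9,11,11,11,12,18,19,23]

Scan for sites:
  AzqIX (AGGGGGA, off=7): starts [15, 95, 104, 118, 129] → cuts [2, 22, 102, 111, 125]
  EstVI (CGTG, off=1): starts [59, 112] → cuts [60, 113]
  VbrI (GATTACA, off=3): starts [0, 8, 24, 46] → cuts [3, 11, 27, 49]
  HnxV (ATTTCCCT, off=0): starts [31, 79] → cuts [31, 79]

All cut coordinates (distinct, sorted): [2, 3, 11, 22, 27, 31, 49, 60, 79, 102, 111, 113, 125]

Fragment lengths:
  2→3: 1 bp
  3→11: 8 bp
  11→22: 11 bp
  22→27: 5 bp
  27→31: 4 bp
  31→49: 18 bp
  49→60: 11 bp
  60→79: 19 bp
  79→102: 23 bp
  102→111: 9 bp
  111→113: 2 bp
  113→125: 12 bp
  125→2 (wrap): 134-125+2 = 11 bp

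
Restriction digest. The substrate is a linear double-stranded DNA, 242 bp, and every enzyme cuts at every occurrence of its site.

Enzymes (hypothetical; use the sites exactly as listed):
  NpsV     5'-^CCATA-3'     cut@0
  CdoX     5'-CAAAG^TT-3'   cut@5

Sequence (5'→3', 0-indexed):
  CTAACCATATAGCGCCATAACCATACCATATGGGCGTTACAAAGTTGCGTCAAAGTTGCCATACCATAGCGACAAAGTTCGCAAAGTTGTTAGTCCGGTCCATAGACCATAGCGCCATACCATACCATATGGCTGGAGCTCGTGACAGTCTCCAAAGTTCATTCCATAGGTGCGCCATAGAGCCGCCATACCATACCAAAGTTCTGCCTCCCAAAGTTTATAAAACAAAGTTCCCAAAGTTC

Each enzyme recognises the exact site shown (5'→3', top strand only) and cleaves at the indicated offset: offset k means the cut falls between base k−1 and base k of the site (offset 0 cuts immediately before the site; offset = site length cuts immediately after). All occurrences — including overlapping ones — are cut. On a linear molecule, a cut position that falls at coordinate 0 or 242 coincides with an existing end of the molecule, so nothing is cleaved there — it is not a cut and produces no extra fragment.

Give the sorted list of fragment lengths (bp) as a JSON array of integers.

Scan for sites:
  NpsV (CCATA, off=0): starts [4, 14, 20, 25, 58, 63, 99, 106, 114, 119, 124, 163, 174, 185, 190] → cuts [4, 14, 20, 25, 58, 63, 99, 106, 114, 119, 124, 163, 174, 185, 190]
  CdoX (CAAAGTT, off=5): starts [39, 50, 72, 81, 152, 196, 211, 225, 234] → cuts [44, 55, 77, 86, 157, 201, 216, 230, 239]

Pooled cuts: [4, 14, 20, 25, 44, 55, 58, 63, 77, 86, 99, 106, 114, 119, 124, 157, 163, 174, 185, 190, 201, 216, 230, 239]

Fragments:
  [0,4): 4 bp
  [4,14): 10 bp
  [14,20): 6 bp
  [20,25): 5 bp
  [25,44): 19 bp
  [44,55): 11 bp
  [55,58): 3 bp
  [58,63): 5 bp
  [63,77): 14 bp
  [77,86): 9 bp
  [86,99): 13 bp
  [99,106): 7 bp
  [106,114): 8 bp
  [114,119): 5 bp
  [119,124): 5 bp
  [124,157): 33 bp
  [157,163): 6 bp
  [163,174): 11 bp
  [174,185): 11 bp
  [185,190): 5 bp
  [190,201): 11 bp
  [201,216): 15 bp
  [216,230): 14 bp
  [230,239): 9 bp
  [239,242): 3 bp

[3,3,4,5,5,5,5,5,6,6,7,8,9,9,10,11,11,11,11,13,14,14,15,19,33]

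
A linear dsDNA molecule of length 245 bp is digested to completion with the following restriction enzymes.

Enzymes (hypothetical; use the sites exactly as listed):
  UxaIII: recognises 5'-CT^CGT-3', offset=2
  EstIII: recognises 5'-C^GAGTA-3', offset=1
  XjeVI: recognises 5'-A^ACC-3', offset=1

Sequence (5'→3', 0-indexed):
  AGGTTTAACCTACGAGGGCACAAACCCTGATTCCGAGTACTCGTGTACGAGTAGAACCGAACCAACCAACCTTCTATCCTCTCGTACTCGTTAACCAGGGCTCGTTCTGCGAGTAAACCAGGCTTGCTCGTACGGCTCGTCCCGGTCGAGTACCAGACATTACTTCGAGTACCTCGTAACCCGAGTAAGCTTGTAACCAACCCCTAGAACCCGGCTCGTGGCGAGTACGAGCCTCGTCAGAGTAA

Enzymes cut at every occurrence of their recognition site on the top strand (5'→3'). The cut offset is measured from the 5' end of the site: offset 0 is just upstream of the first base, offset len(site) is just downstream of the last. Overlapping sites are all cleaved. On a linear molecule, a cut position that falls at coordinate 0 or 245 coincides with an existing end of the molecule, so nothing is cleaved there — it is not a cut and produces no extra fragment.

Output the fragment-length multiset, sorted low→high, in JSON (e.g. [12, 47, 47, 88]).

[4,4,4,4,4,5,5,6,6,6,7,7,7,7,8,8,8,9,9,9,10,11,11,12,12,13,14,16,19]

Per-enzyme occurrences:
  UxaIII (CTCGT, off=2): starts [39, 80, 86, 100, 126, 135, 172, 214, 232] → cuts [41, 82, 88, 102, 128, 137, 174, 216, 234]
  EstIII (CGAGTA, off=1): starts [33, 47, 109, 146, 165, 181, 221] → cuts [34, 48, 110, 147, 166, 182, 222]
  XjeVI (AACC, off=1): starts [6, 22, 54, 59, 63, 67, 92, 115, 177, 194, 198, 207] → cuts [7, 23, 55, 60, 64, 68, 93, 116, 178, 195, 199, 208]

All cut coordinates (distinct, sorted): [7, 23, 34, 41, 48, 55, 60, 64, 68, 82, 88, 93, 102, 110, 116, 128, 137, 147, 166, 174, 178, 182, 195, 199, 208, 216, 222, 234]

Fragment lengths:
  [0,7): 7 bp
  [7,23): 16 bp
  [23,34): 11 bp
  [34,41): 7 bp
  [41,48): 7 bp
  [48,55): 7 bp
  [55,60): 5 bp
  [60,64): 4 bp
  [64,68): 4 bp
  [68,82): 14 bp
  [82,88): 6 bp
  [88,93): 5 bp
  [93,102): 9 bp
  [102,110): 8 bp
  [110,116): 6 bp
  [116,128): 12 bp
  [128,137): 9 bp
  [137,147): 10 bp
  [147,166): 19 bp
  [166,174): 8 bp
  [174,178): 4 bp
  [178,182): 4 bp
  [182,195): 13 bp
  [195,199): 4 bp
  [199,208): 9 bp
  [208,216): 8 bp
  [216,222): 6 bp
  [222,234): 12 bp
  [234,245): 11 bp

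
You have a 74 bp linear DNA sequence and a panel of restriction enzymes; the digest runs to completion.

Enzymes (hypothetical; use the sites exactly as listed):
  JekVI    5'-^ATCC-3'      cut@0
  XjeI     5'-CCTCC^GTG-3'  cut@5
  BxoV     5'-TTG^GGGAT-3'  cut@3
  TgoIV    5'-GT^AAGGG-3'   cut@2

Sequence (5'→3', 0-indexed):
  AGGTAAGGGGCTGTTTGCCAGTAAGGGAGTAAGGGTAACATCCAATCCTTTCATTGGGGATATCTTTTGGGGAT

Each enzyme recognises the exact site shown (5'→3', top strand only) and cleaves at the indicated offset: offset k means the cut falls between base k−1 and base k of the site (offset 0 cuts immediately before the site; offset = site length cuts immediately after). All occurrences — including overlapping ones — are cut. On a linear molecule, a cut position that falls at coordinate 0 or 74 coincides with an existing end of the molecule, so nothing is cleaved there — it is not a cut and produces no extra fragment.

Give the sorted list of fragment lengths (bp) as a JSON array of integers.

Site scan:
  JekVI (ATCC, off=0): starts [39, 44] → cuts [39, 44]
  XjeI (CCTCCGTG, off=5): no sites
  BxoV (TTGGGGAT, off=3): starts [53, 66] → cuts [56, 69]
  TgoIV (GTAAGGG, off=2): starts [2, 20, 28] → cuts [4, 22, 30]

All cut coordinates (distinct, sorted): [4, 22, 30, 39, 44, 56, 69]

Fragments:
  [0,4): 4 bp
  [4,22): 18 bp
  [22,30): 8 bp
  [30,39): 9 bp
  [39,44): 5 bp
  [44,56): 12 bp
  [56,69): 13 bp
  [69,74): 5 bp

[4,5,5,8,9,12,13,18]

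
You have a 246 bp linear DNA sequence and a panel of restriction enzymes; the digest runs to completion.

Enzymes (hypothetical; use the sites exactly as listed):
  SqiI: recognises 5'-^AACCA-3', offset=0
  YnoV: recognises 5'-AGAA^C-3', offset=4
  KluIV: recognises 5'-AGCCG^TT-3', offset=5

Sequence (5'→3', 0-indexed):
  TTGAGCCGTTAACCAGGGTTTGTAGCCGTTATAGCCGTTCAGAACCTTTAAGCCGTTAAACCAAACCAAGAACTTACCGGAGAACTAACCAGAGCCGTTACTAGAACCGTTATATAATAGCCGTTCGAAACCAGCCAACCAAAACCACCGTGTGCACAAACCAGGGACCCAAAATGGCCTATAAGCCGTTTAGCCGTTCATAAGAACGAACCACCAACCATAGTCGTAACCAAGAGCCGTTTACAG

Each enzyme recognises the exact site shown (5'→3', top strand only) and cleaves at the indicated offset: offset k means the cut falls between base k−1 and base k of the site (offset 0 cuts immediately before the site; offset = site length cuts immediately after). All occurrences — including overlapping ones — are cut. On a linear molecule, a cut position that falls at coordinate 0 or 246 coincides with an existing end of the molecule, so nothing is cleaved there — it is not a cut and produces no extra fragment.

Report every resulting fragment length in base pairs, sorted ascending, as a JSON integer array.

[2,2,2,3,5,5,6,7,7,7,8,8,8,9,9,9,10,11,11,12,12,12,16,17,18,30]

Site scan:
  SqiI AACCA/0: at [10, 58, 63, 86, 128, 136, 142, 158, 208, 215, 227] ⇒ [10, 58, 63, 86, 128, 136, 142, 158, 208, 215, 227]
  YnoV AGAAC/4: at [40, 68, 80, 102, 202] ⇒ [44, 72, 84, 106, 206]
  KluIV AGCCGTT/5: at [3, 23, 32, 50, 92, 118, 183, 191, 234] ⇒ [8, 28, 37, 55, 97, 123, 188, 196, 239]

All cut coordinates (distinct, sorted): [8, 10, 28, 37, 44, 55, 58, 63, 72, 84, 86, 97, 106, 123, 128, 136, 142, 158, 188, 196, 206, 208, 215, 227, 239]

Fragment lengths:
  [0,8): 8 bp
  [8,10): 2 bp
  [10,28): 18 bp
  [28,37): 9 bp
  [37,44): 7 bp
  [44,55): 11 bp
  [55,58): 3 bp
  [58,63): 5 bp
  [63,72): 9 bp
  [72,84): 12 bp
  [84,86): 2 bp
  [86,97): 11 bp
  [97,106): 9 bp
  [106,123): 17 bp
  [123,128): 5 bp
  [128,136): 8 bp
  [136,142): 6 bp
  [142,158): 16 bp
  [158,188): 30 bp
  [188,196): 8 bp
  [196,206): 10 bp
  [206,208): 2 bp
  [208,215): 7 bp
  [215,227): 12 bp
  [227,239): 12 bp
  [239,246): 7 bp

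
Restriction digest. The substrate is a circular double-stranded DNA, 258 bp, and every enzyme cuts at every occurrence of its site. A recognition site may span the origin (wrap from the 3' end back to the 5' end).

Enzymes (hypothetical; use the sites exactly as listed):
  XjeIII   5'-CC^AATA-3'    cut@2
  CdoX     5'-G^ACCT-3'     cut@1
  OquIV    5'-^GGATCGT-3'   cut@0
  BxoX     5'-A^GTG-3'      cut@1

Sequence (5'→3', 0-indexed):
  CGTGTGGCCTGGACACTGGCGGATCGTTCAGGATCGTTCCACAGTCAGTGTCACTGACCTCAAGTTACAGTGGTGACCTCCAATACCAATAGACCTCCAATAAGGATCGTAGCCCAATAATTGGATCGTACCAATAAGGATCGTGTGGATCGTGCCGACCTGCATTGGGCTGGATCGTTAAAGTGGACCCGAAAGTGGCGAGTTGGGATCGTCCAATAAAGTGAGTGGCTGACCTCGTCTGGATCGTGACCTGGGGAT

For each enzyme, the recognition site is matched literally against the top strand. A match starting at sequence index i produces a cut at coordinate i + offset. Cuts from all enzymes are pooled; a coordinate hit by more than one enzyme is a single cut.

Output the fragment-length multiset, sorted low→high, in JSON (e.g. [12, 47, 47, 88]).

Scan for sites:
  XjeIII (CCAATA, off=2): starts [79, 85, 96, 113, 130, 212] → cuts [81, 87, 98, 115, 132, 214]
  CdoX (GACCT, off=1): starts [55, 74, 91, 156, 230, 247] → cuts [56, 75, 92, 157, 231, 248]
  OquIV (GGATCGT, off=0): starts [20, 30, 103, 122, 137, 146, 171, 205, 240, 254] → cuts [20, 30, 103, 122, 137, 146, 171, 205, 240, 254]
  BxoX (AGTG, off=1): starts [46, 68, 181, 193, 219, 223] → cuts [47, 69, 182, 194, 220, 224]

All cut coordinates (distinct, sorted): [20, 30, 47, 56, 69, 75, 81, 87, 92, 98, 103, 115, 122, 132, 137, 146, 157, 171, 182, 194, 205, 214, 220, 224, 231, 240, 248, 254]

Fragments:
  20→30: 10 bp
  30→47: 17 bp
  47→56: 9 bp
  56→69: 13 bp
  69→75: 6 bp
  75→81: 6 bp
  81→87: 6 bp
  87→92: 5 bp
  92→98: 6 bp
  98→103: 5 bp
  103→115: 12 bp
  115→122: 7 bp
  122→132: 10 bp
  132→137: 5 bp
  137→146: 9 bp
  146→157: 11 bp
  157→171: 14 bp
  171→182: 11 bp
  182→194: 12 bp
  194→205: 11 bp
  205→214: 9 bp
  214→220: 6 bp
  220→224: 4 bp
  224→231: 7 bp
  231→240: 9 bp
  240→248: 8 bp
  248→254: 6 bp
  254→20 (wrap): 258-254+20 = 24 bp

[4,5,5,5,6,6,6,6,6,6,7,7,8,9,9,9,9,10,10,11,11,11,12,12,13,14,17,24]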